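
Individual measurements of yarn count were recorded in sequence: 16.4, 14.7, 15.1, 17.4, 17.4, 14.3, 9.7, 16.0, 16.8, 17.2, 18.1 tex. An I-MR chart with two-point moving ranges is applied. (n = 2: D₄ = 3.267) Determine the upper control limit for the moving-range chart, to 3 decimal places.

Moving ranges: 1.7, 0.4, 2.3, 0.0, 3.1, 4.6, 6.3, 0.8, 0.4, 0.9; M̄R̄ = 20.5000 / 10 = 2.0500
UCL_MR = D₄·M̄R̄ = 3.267 × 2.0500 = 6.6973

6.697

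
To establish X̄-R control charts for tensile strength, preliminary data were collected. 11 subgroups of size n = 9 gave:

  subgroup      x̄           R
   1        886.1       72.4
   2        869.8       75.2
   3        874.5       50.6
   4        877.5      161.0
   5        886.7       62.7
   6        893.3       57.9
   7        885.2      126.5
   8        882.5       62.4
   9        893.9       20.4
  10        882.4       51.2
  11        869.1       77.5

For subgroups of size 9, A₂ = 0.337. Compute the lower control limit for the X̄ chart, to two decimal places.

X̄̄ = (886.1 + 869.8 + 874.5 + 877.5 + 886.7 + 893.3 + 885.2 + 882.5 + 893.9 + 882.4 + 869.1) / 11 = 9701.0000 / 11 = 881.9091
R̄ = (72.4 + 75.2 + 50.6 + 161.0 + 62.7 + 57.9 + 126.5 + 62.4 + 20.4 + 51.2 + 77.5) / 11 = 817.8000 / 11 = 74.3455
LCL = X̄̄ − A₂·R̄ = 881.9091 − 0.337 × 74.3455 = 856.8547

856.85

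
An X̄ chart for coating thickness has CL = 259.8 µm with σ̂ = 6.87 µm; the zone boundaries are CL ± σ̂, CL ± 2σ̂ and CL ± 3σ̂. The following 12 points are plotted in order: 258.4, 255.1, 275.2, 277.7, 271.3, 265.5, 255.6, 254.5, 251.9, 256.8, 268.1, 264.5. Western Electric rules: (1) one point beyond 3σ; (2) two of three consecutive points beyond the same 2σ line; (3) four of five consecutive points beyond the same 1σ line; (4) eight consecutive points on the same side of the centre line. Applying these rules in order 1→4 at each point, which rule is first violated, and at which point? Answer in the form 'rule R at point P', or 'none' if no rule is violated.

Zone of each point (C = within 1σ̂, B = 1σ̂–2σ̂, A = 2σ̂–3σ̂, * = beyond 3σ̂; sign = side of CL): 1:-C, 2:-C, 3:+A, 4:+A, 5:+B, 6:+C, 7:-C, 8:-C, 9:-B, 10:-C, 11:+B, 12:+C
Rule 2 (two of three consecutive points beyond the same 2σ limit) is satisfied at point 4.

rule 2 at point 4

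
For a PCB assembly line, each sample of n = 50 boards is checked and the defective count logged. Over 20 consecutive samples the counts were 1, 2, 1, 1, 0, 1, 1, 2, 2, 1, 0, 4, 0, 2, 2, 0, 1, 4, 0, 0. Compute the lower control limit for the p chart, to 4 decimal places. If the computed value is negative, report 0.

p̄ = Σdᵢ / (k·n) = 25 / (20 × 50) = 0.02500
LCL = p̄ − 3·√(p̄(1−p̄)/n) = 0.02500 − 3 × 0.02208 = -0.04124 → 0 (negative, so LCL = 0)

0.0000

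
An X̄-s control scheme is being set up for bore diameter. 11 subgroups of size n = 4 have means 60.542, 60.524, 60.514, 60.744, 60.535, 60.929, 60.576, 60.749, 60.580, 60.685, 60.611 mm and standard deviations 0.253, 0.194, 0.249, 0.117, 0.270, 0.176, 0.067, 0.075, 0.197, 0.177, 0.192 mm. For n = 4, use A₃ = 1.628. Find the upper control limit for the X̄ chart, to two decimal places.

60.93

X̄̄ = (60.542 + 60.524 + 60.514 + 60.744 + 60.535 + 60.929 + 60.576 + 60.749 + 60.580 + 60.685 + 60.611) / 11 = 60.6354
s̄ = (0.253 + 0.194 + 0.249 + 0.117 + 0.270 + 0.176 + 0.067 + 0.075 + 0.197 + 0.177 + 0.192) / 11 = 0.1788
UCL = X̄̄ + A₃·s̄ = 60.6354 + 1.628 × 0.1788 = 60.9265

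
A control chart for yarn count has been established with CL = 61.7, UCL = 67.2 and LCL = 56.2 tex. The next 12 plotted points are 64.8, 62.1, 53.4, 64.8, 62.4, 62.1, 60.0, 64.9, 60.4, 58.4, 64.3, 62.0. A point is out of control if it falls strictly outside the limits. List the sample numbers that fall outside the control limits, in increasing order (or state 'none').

Compare each point to [56.2, 67.2]: sample 3 = 53.4 < LCL.

3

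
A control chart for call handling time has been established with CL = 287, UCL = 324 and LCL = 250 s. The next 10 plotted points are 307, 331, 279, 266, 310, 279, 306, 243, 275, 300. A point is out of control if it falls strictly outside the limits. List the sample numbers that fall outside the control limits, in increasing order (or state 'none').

2, 8

Compare each point to [250, 324]: sample 2 = 331 > UCL; sample 8 = 243 < LCL.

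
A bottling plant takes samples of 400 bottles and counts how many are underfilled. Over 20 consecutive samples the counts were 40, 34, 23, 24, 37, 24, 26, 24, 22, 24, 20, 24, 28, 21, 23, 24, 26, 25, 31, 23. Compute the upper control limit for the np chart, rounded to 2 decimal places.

40.98

p̄ = Σdᵢ / (k·n) = 523 / (20 × 400) = 0.06538
UCL = np̄ + 3·√(np̄(1−p̄)) = 26.1500 + 3 × √(26.1500×0.93463) = 26.1500 + 3 × 4.9437 = 40.9812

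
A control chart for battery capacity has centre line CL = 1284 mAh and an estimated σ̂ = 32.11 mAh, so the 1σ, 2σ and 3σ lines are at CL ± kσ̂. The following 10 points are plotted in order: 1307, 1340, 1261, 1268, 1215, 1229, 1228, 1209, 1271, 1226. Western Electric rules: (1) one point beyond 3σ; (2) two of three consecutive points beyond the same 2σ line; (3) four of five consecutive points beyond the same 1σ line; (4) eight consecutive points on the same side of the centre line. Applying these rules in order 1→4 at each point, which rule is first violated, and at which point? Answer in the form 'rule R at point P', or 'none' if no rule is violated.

rule 3 at point 8

Zone of each point (C = within 1σ̂, B = 1σ̂–2σ̂, A = 2σ̂–3σ̂, * = beyond 3σ̂; sign = side of CL): 1:+C, 2:+B, 3:-C, 4:-C, 5:-A, 6:-B, 7:-B, 8:-A, 9:-C, 10:-B
Rule 3 (four of five consecutive points beyond the same 1σ limit) is satisfied at point 8.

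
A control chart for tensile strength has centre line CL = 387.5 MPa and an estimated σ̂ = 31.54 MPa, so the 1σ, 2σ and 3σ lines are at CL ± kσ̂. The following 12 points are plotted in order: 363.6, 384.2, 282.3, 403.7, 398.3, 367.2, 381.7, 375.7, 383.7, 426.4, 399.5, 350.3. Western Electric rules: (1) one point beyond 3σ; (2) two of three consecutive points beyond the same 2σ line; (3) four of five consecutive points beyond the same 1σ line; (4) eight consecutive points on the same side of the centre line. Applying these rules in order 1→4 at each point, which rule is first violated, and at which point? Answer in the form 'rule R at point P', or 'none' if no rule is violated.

Zone of each point (C = within 1σ̂, B = 1σ̂–2σ̂, A = 2σ̂–3σ̂, * = beyond 3σ̂; sign = side of CL): 1:-C, 2:-C, 3:-*, 4:+C, 5:+C, 6:-C, 7:-C, 8:-C, 9:-C, 10:+B, 11:+C, 12:-B
Rule 1 (one point beyond the 3σ limits) is satisfied at point 3.

rule 1 at point 3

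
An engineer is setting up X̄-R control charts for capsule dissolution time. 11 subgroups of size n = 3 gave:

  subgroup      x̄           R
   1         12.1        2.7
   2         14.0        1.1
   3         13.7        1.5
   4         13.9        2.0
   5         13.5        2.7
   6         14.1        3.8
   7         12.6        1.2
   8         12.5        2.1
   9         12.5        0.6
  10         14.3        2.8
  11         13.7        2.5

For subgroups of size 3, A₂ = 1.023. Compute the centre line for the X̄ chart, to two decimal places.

X̄̄ = (12.1 + 14.0 + 13.7 + 13.9 + 13.5 + 14.1 + 12.6 + 12.5 + 12.5 + 14.3 + 13.7) / 11 = 146.9000 / 11 = 13.3545
CL = X̄̄ = 13.3545

13.35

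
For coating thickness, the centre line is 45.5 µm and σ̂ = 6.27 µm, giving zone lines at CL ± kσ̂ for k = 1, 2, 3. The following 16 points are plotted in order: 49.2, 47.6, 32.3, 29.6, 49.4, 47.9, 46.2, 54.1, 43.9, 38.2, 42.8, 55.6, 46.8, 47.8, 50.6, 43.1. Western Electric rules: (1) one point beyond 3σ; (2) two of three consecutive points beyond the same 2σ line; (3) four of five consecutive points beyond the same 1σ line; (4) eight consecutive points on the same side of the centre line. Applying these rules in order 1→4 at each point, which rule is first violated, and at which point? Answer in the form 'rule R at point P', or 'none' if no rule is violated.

Zone of each point (C = within 1σ̂, B = 1σ̂–2σ̂, A = 2σ̂–3σ̂, * = beyond 3σ̂; sign = side of CL): 1:+C, 2:+C, 3:-A, 4:-A, 5:+C, 6:+C, 7:+C, 8:+B, 9:-C, 10:-B, 11:-C, 12:+B, 13:+C, 14:+C, 15:+C, 16:-C
Rule 2 (two of three consecutive points beyond the same 2σ limit) is satisfied at point 4.

rule 2 at point 4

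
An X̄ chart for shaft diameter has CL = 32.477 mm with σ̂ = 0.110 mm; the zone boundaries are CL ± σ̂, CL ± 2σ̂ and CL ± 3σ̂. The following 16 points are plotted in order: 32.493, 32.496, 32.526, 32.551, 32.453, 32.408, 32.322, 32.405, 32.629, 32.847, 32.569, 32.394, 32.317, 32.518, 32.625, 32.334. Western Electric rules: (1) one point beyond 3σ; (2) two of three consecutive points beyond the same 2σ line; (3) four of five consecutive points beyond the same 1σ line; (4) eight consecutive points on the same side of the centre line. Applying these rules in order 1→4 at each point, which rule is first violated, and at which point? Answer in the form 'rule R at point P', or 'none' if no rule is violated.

Zone of each point (C = within 1σ̂, B = 1σ̂–2σ̂, A = 2σ̂–3σ̂, * = beyond 3σ̂; sign = side of CL): 1:+C, 2:+C, 3:+C, 4:+C, 5:-C, 6:-C, 7:-B, 8:-C, 9:+B, 10:+*, 11:+C, 12:-C, 13:-B, 14:+C, 15:+B, 16:-B
Rule 1 (one point beyond the 3σ limits) is satisfied at point 10.

rule 1 at point 10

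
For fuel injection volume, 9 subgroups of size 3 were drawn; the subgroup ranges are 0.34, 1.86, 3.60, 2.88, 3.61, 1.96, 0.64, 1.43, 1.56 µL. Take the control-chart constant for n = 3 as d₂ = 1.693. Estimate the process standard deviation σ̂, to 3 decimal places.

1.173

R̄ = (0.34 + 1.86 + 3.60 + 2.88 + 3.61 + 1.96 + 0.64 + 1.43 + 1.56) / 9 = 1.9867
σ̂ = R̄ / d₂ = 1.9867 / 1.693 = 1.1735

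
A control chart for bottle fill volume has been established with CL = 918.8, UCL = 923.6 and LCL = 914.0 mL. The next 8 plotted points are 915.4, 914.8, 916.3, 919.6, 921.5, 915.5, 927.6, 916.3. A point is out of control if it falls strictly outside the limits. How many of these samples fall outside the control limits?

1

Compare each point to [914.0, 923.6]: sample 7 = 927.6 > UCL.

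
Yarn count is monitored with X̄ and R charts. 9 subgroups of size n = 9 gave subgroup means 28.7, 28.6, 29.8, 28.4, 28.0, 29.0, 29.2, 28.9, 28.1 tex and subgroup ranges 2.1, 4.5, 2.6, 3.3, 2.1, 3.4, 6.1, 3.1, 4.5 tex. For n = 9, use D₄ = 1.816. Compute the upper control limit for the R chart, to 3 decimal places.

R̄ = (2.1 + 4.5 + 2.6 + 3.3 + 2.1 + 3.4 + 6.1 + 3.1 + 4.5) / 9 = 31.7000 / 9 = 3.5222
UCL_R = D₄·R̄ = 1.816 × 3.5222 = 6.3964

6.396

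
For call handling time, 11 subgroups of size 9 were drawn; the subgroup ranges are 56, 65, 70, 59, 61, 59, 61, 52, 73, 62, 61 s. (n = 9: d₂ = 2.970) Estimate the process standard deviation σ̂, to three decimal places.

20.784

R̄ = (56 + 65 + 70 + 59 + 61 + 59 + 61 + 52 + 73 + 62 + 61) / 11 = 61.7273
σ̂ = R̄ / d₂ = 61.7273 / 2.970 = 20.7836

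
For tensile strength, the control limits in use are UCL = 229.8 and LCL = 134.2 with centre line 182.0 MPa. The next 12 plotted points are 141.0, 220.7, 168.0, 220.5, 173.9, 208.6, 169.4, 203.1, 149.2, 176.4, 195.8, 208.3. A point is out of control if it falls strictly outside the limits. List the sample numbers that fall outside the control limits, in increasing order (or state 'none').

none

All 12 points lie within [134.2, 229.8].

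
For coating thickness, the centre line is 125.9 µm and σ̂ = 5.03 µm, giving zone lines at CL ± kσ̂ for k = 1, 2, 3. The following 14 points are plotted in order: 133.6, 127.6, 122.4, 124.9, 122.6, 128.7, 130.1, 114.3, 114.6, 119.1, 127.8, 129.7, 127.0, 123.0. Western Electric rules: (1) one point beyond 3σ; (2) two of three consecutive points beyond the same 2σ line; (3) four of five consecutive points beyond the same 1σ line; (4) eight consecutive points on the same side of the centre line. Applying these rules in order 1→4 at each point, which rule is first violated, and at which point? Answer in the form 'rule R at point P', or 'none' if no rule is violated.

rule 2 at point 9

Zone of each point (C = within 1σ̂, B = 1σ̂–2σ̂, A = 2σ̂–3σ̂, * = beyond 3σ̂; sign = side of CL): 1:+B, 2:+C, 3:-C, 4:-C, 5:-C, 6:+C, 7:+C, 8:-A, 9:-A, 10:-B, 11:+C, 12:+C, 13:+C, 14:-C
Rule 2 (two of three consecutive points beyond the same 2σ limit) is satisfied at point 9.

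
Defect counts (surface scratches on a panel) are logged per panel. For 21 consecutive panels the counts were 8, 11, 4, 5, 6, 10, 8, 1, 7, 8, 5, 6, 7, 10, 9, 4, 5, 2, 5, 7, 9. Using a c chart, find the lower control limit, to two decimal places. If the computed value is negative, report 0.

c̄ = (8 + 11 + 4 + 5 + 6 + 10 + 8 + 1 + 7 + 8 + 5 + 6 + 7 + 10 + 9 + 4 + 5 + 2 + 5 + 7 + 9) / 21 = 137 / 21 = 6.5238
LCL = c̄ − 3√c̄ = 6.5238 − 3 × 2.5542 = -1.1387 → 0 (cannot be negative)

0.00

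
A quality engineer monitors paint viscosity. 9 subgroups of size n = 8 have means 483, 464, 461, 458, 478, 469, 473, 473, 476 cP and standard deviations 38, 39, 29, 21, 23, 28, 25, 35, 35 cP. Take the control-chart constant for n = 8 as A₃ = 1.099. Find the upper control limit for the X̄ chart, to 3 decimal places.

X̄̄ = (483 + 464 + 461 + 458 + 478 + 469 + 473 + 473 + 476) / 9 = 470.5556
s̄ = (38 + 39 + 29 + 21 + 23 + 28 + 25 + 35 + 35) / 9 = 30.3333
UCL = X̄̄ + A₃·s̄ = 470.5556 + 1.099 × 30.3333 = 503.8919

503.892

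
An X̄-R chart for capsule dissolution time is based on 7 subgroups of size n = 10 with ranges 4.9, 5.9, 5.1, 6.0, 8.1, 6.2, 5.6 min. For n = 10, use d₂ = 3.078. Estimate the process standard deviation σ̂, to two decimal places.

R̄ = (4.9 + 5.9 + 5.1 + 6.0 + 8.1 + 6.2 + 5.6) / 7 = 5.9714
σ̂ = R̄ / d₂ = 5.9714 / 3.078 = 1.9400

1.94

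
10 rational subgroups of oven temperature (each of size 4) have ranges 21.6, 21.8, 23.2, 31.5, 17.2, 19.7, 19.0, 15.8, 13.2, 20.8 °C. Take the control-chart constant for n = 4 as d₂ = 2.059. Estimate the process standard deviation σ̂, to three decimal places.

R̄ = (21.6 + 21.8 + 23.2 + 31.5 + 17.2 + 19.7 + 19.0 + 15.8 + 13.2 + 20.8) / 10 = 20.3800
σ̂ = R̄ / d₂ = 20.3800 / 2.059 = 9.8980

9.898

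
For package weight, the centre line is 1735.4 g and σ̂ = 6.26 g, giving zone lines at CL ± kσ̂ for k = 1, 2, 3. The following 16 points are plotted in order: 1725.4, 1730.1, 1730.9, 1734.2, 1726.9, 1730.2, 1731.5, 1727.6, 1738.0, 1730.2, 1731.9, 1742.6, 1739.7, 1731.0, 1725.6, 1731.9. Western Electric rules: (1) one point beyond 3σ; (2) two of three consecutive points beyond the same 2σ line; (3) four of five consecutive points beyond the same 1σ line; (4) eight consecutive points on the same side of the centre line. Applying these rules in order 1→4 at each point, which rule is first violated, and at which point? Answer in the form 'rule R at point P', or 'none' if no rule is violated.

Zone of each point (C = within 1σ̂, B = 1σ̂–2σ̂, A = 2σ̂–3σ̂, * = beyond 3σ̂; sign = side of CL): 1:-B, 2:-C, 3:-C, 4:-C, 5:-B, 6:-C, 7:-C, 8:-B, 9:+C, 10:-C, 11:-C, 12:+B, 13:+C, 14:-C, 15:-B, 16:-C
Rule 4 (eight consecutive points on the same side of the centre line) is satisfied at point 8.

rule 4 at point 8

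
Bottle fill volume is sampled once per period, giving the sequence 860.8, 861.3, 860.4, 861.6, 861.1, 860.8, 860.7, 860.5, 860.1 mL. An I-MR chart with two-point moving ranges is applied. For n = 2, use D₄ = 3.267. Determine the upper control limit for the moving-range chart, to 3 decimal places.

1.674

Moving ranges: 0.5, 0.9, 1.2, 0.5, 0.3, 0.1, 0.2, 0.4; M̄R̄ = 4.1000 / 8 = 0.5125
UCL_MR = D₄·M̄R̄ = 3.267 × 0.5125 = 1.6743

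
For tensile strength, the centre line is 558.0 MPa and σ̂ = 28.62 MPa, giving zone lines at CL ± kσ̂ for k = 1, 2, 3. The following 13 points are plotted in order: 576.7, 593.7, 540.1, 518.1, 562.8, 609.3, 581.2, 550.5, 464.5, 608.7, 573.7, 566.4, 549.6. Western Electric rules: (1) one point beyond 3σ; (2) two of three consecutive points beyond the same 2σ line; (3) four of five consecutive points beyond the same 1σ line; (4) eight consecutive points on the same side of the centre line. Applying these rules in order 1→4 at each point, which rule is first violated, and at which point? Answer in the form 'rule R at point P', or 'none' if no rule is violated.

rule 1 at point 9

Zone of each point (C = within 1σ̂, B = 1σ̂–2σ̂, A = 2σ̂–3σ̂, * = beyond 3σ̂; sign = side of CL): 1:+C, 2:+B, 3:-C, 4:-B, 5:+C, 6:+B, 7:+C, 8:-C, 9:-*, 10:+B, 11:+C, 12:+C, 13:-C
Rule 1 (one point beyond the 3σ limits) is satisfied at point 9.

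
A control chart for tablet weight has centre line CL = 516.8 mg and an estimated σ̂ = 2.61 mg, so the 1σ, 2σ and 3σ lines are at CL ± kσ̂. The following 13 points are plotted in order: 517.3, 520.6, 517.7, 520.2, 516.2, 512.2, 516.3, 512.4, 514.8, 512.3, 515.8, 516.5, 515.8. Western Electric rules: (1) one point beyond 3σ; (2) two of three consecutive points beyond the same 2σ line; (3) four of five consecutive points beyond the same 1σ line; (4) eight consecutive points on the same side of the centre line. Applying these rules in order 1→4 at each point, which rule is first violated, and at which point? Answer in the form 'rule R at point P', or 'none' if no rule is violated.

rule 4 at point 12

Zone of each point (C = within 1σ̂, B = 1σ̂–2σ̂, A = 2σ̂–3σ̂, * = beyond 3σ̂; sign = side of CL): 1:+C, 2:+B, 3:+C, 4:+B, 5:-C, 6:-B, 7:-C, 8:-B, 9:-C, 10:-B, 11:-C, 12:-C, 13:-C
Rule 4 (eight consecutive points on the same side of the centre line) is satisfied at point 12.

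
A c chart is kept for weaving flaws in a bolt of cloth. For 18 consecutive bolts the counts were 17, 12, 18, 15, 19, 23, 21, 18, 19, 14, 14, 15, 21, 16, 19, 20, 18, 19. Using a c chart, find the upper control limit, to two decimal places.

30.28

c̄ = (17 + 12 + 18 + 15 + 19 + 23 + 21 + 18 + 19 + 14 + 14 + 15 + 21 + 16 + 19 + 20 + 18 + 19) / 18 = 318 / 18 = 17.6667
UCL = c̄ + 3√c̄ = 17.6667 + 3 × √17.6667 = 17.6667 + 3 × 4.2032 = 30.2762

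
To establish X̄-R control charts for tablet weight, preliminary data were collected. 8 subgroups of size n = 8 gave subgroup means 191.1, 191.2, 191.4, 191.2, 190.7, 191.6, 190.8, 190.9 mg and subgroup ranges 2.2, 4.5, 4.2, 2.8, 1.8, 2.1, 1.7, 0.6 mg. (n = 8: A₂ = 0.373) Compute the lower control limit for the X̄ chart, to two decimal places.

190.18

X̄̄ = (191.1 + 191.2 + 191.4 + 191.2 + 190.7 + 191.6 + 190.8 + 190.9) / 8 = 1528.9000 / 8 = 191.1125
R̄ = (2.2 + 4.5 + 4.2 + 2.8 + 1.8 + 2.1 + 1.7 + 0.6) / 8 = 19.9000 / 8 = 2.4875
LCL = X̄̄ − A₂·R̄ = 191.1125 − 0.373 × 2.4875 = 190.1847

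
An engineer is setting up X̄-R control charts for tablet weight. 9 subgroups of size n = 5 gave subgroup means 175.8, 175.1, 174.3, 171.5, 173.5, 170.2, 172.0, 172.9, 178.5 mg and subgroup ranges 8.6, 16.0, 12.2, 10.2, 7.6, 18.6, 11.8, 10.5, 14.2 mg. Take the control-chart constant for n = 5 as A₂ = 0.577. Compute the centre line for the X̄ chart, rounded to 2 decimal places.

X̄̄ = (175.8 + 175.1 + 174.3 + 171.5 + 173.5 + 170.2 + 172.0 + 172.9 + 178.5) / 9 = 1563.8000 / 9 = 173.7556
CL = X̄̄ = 173.7556

173.76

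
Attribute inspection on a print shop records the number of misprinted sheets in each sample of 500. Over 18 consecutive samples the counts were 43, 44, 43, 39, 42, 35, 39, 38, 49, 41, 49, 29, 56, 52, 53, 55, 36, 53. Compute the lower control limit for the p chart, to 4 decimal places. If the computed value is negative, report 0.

0.0503

p̄ = Σdᵢ / (k·n) = 796 / (18 × 500) = 0.08844
LCL = p̄ − 3·√(p̄(1−p̄)/n) = 0.08844 − 3 × 0.01270 = 0.05035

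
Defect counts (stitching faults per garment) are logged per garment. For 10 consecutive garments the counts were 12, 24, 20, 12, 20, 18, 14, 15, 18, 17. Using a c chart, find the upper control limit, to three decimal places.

c̄ = (12 + 24 + 20 + 12 + 20 + 18 + 14 + 15 + 18 + 17) / 10 = 170 / 10 = 17.0000
UCL = c̄ + 3√c̄ = 17.0000 + 3 × √17.0000 = 17.0000 + 3 × 4.1231 = 29.3693

29.369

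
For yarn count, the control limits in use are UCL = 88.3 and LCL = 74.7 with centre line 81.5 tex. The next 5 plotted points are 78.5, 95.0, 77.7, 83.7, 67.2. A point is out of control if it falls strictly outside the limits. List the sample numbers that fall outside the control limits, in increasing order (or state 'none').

2, 5

Compare each point to [74.7, 88.3]: sample 2 = 95.0 > UCL; sample 5 = 67.2 < LCL.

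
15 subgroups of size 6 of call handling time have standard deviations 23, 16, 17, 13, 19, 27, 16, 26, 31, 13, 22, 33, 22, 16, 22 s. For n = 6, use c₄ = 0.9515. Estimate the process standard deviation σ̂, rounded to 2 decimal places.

s̄ = (23 + 16 + 17 + 13 + 19 + 27 + 16 + 26 + 31 + 13 + 22 + 33 + 22 + 16 + 22) / 15 = 21.0667
σ̂ = s̄ / c₄ = 21.0667 / 0.9515 = 22.1405

22.14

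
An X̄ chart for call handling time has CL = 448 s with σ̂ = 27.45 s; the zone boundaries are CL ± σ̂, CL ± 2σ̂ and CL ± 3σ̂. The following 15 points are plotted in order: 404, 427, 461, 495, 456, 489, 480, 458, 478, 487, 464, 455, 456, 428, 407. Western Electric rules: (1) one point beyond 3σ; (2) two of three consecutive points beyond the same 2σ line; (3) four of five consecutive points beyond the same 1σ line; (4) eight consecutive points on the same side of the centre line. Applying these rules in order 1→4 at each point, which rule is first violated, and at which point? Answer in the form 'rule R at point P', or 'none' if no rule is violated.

rule 3 at point 10

Zone of each point (C = within 1σ̂, B = 1σ̂–2σ̂, A = 2σ̂–3σ̂, * = beyond 3σ̂; sign = side of CL): 1:-B, 2:-C, 3:+C, 4:+B, 5:+C, 6:+B, 7:+B, 8:+C, 9:+B, 10:+B, 11:+C, 12:+C, 13:+C, 14:-C, 15:-B
Rule 3 (four of five consecutive points beyond the same 1σ limit) is satisfied at point 10.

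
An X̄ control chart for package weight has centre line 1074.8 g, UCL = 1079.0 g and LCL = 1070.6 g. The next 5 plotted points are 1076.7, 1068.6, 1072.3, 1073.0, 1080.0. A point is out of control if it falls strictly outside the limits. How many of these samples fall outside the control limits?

Compare each point to [1070.6, 1079.0]: sample 2 = 1068.6 < LCL; sample 5 = 1080.0 > UCL.

2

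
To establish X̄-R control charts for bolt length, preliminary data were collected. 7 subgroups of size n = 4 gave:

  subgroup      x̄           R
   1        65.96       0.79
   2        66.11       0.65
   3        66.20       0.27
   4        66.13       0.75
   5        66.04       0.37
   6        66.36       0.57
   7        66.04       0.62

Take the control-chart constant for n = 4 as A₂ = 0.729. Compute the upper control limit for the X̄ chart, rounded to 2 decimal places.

X̄̄ = (65.96 + 66.11 + 66.20 + 66.13 + 66.04 + 66.36 + 66.04) / 7 = 462.8400 / 7 = 66.1200
R̄ = (0.79 + 0.65 + 0.27 + 0.75 + 0.37 + 0.57 + 0.62) / 7 = 4.0200 / 7 = 0.5743
UCL = X̄̄ + A₂·R̄ = 66.1200 + 0.729 × 0.5743 = 66.5387

66.54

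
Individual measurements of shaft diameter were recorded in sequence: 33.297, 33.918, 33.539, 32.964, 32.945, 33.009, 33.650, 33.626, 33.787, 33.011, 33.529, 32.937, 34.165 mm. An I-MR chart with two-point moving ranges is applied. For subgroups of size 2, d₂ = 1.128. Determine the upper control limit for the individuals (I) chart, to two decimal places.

X̄ = (33.297 + 33.918 + 33.539 + 32.964 + 32.945 + 33.009 + 33.650 + 33.626 + 33.787 + 33.011 + 33.529 + 32.937 + 34.165) / 13 = 33.4136
Moving ranges: 0.621, 0.379, 0.575, 0.019, 0.064, 0.641, 0.024, 0.161, 0.776, 0.518, 0.592, 1.228; M̄R̄ = 5.5980 / 12 = 0.4665
UCL = X̄ + 3·M̄R̄/d₂ = 33.4136 + 3 × 0.4665 / 1.128 = 34.6543

34.65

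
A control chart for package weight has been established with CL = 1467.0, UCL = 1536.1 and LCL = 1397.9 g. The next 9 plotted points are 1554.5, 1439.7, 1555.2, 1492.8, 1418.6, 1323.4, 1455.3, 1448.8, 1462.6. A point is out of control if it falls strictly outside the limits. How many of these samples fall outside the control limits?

3

Compare each point to [1397.9, 1536.1]: sample 1 = 1554.5 > UCL; sample 3 = 1555.2 > UCL; sample 6 = 1323.4 < LCL.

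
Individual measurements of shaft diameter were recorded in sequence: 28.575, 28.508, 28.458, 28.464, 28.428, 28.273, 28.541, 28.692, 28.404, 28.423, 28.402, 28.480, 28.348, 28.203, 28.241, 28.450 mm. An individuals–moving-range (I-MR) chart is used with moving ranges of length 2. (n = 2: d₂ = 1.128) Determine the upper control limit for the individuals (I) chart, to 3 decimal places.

X̄ = (28.575 + 28.508 + 28.458 + 28.464 + 28.428 + 28.273 + 28.541 + 28.692 + 28.404 + 28.423 + 28.402 + 28.480 + 28.348 + 28.203 + 28.241 + 28.450) / 16 = 28.4306
Moving ranges: 0.067, 0.050, 0.006, 0.036, 0.155, 0.268, 0.151, 0.288, 0.019, 0.021, 0.078, 0.132, 0.145, 0.038, 0.209; M̄R̄ = 1.6630 / 15 = 0.1109
UCL = X̄ + 3·M̄R̄/d₂ = 28.4306 + 3 × 0.1109 / 1.128 = 28.7255

28.725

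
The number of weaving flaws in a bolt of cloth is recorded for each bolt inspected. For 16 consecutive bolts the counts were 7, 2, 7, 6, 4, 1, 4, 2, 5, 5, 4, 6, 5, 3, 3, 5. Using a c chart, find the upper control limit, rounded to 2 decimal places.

c̄ = (7 + 2 + 7 + 6 + 4 + 1 + 4 + 2 + 5 + 5 + 4 + 6 + 5 + 3 + 3 + 5) / 16 = 69 / 16 = 4.3125
UCL = c̄ + 3√c̄ = 4.3125 + 3 × √4.3125 = 4.3125 + 3 × 2.0767 = 10.5425

10.54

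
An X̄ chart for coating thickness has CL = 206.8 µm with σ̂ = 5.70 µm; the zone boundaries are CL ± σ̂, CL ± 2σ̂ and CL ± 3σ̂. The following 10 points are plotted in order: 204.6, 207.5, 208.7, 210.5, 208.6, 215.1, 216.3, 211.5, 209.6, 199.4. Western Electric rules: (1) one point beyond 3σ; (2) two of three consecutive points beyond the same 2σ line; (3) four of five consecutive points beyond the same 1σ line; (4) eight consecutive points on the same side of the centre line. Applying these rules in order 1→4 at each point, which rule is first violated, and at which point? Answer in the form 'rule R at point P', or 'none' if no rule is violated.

Zone of each point (C = within 1σ̂, B = 1σ̂–2σ̂, A = 2σ̂–3σ̂, * = beyond 3σ̂; sign = side of CL): 1:-C, 2:+C, 3:+C, 4:+C, 5:+C, 6:+B, 7:+B, 8:+C, 9:+C, 10:-B
Rule 4 (eight consecutive points on the same side of the centre line) is satisfied at point 9.

rule 4 at point 9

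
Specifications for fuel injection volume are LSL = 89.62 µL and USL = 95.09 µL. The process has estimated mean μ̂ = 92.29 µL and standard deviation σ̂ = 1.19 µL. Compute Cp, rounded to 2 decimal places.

0.77

Cp = (USL − LSL) / (6σ̂) = (95.09 − 89.62) / (6 × 1.19) = 5.4700 / 7.1400 = 0.7661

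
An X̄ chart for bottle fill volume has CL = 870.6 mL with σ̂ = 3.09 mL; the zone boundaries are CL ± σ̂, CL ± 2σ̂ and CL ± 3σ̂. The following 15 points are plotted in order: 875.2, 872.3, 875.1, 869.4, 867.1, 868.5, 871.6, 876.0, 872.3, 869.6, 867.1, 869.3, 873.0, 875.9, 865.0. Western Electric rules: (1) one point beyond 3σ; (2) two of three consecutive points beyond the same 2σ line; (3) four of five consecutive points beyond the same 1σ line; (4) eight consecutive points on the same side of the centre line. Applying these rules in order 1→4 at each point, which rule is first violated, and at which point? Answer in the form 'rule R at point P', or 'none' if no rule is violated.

Zone of each point (C = within 1σ̂, B = 1σ̂–2σ̂, A = 2σ̂–3σ̂, * = beyond 3σ̂; sign = side of CL): 1:+B, 2:+C, 3:+B, 4:-C, 5:-B, 6:-C, 7:+C, 8:+B, 9:+C, 10:-C, 11:-B, 12:-C, 13:+C, 14:+B, 15:-B
No rule fires across all 15 points.

none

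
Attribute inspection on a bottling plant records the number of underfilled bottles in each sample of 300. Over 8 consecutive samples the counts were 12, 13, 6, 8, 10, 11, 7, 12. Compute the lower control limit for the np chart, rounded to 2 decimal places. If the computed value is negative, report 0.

0.60

p̄ = Σdᵢ / (k·n) = 79 / (8 × 300) = 0.03292
LCL = np̄ − 3·√(np̄(1−p̄)) = 9.8750 − 3 × 3.0903 = 0.6041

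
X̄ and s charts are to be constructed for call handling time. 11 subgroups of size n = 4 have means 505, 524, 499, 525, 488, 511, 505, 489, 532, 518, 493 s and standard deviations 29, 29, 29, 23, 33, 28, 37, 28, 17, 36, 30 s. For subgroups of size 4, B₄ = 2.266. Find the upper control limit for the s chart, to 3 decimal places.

s̄ = (29 + 29 + 29 + 23 + 33 + 28 + 37 + 28 + 17 + 36 + 30) / 11 = 29.0000
UCL_s = B₄·s̄ = 2.266 × 29.0000 = 65.7140

65.714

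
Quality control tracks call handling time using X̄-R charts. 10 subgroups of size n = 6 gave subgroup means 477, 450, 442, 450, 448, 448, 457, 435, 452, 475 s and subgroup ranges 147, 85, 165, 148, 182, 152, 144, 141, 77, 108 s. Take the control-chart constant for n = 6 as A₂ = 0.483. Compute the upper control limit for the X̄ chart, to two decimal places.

X̄̄ = (477 + 450 + 442 + 450 + 448 + 448 + 457 + 435 + 452 + 475) / 10 = 4534.0000 / 10 = 453.4000
R̄ = (147 + 85 + 165 + 148 + 182 + 152 + 144 + 141 + 77 + 108) / 10 = 1349.0000 / 10 = 134.9000
UCL = X̄̄ + A₂·R̄ = 453.4000 + 0.483 × 134.9000 = 518.5567

518.56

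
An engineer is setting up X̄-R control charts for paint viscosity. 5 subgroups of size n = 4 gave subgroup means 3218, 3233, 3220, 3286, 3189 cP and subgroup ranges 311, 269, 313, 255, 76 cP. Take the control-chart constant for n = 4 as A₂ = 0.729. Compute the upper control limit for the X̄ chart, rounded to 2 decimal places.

3407.66

X̄̄ = (3218 + 3233 + 3220 + 3286 + 3189) / 5 = 16146.0000 / 5 = 3229.2000
R̄ = (311 + 269 + 313 + 255 + 76) / 5 = 1224.0000 / 5 = 244.8000
UCL = X̄̄ + A₂·R̄ = 3229.2000 + 0.729 × 244.8000 = 3407.6592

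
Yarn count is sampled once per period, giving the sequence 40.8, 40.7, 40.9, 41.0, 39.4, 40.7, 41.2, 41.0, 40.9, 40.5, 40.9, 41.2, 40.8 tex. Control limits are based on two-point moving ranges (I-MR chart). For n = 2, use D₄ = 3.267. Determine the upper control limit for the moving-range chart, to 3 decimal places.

1.525

Moving ranges: 0.1, 0.2, 0.1, 1.6, 1.3, 0.5, 0.2, 0.1, 0.4, 0.4, 0.3, 0.4; M̄R̄ = 5.6000 / 12 = 0.4667
UCL_MR = D₄·M̄R̄ = 3.267 × 0.4667 = 1.5246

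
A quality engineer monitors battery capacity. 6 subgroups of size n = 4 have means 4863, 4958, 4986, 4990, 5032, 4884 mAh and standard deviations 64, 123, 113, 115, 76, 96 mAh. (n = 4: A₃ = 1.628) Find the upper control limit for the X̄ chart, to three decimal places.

X̄̄ = (4863 + 4958 + 4986 + 4990 + 5032 + 4884) / 6 = 4952.1667
s̄ = (64 + 123 + 113 + 115 + 76 + 96) / 6 = 97.8333
UCL = X̄̄ + A₃·s̄ = 4952.1667 + 1.628 × 97.8333 = 5111.4393

5111.439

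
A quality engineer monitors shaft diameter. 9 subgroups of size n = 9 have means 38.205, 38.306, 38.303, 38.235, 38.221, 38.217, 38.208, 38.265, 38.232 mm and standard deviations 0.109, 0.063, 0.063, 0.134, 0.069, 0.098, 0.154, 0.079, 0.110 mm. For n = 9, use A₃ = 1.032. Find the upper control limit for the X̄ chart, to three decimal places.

X̄̄ = (38.205 + 38.306 + 38.303 + 38.235 + 38.221 + 38.217 + 38.208 + 38.265 + 38.232) / 9 = 38.2436
s̄ = (0.109 + 0.063 + 0.063 + 0.134 + 0.069 + 0.098 + 0.154 + 0.079 + 0.110) / 9 = 0.0977
UCL = X̄̄ + A₃·s̄ = 38.2436 + 1.032 × 0.0977 = 38.3443

38.344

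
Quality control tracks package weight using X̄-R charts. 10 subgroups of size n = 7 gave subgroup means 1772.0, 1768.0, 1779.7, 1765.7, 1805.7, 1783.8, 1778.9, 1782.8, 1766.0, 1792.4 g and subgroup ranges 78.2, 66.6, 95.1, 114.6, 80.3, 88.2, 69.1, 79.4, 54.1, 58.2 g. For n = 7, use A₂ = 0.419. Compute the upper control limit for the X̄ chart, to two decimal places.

1812.34

X̄̄ = (1772.0 + 1768.0 + 1779.7 + 1765.7 + 1805.7 + 1783.8 + 1778.9 + 1782.8 + 1766.0 + 1792.4) / 10 = 17795.0000 / 10 = 1779.5000
R̄ = (78.2 + 66.6 + 95.1 + 114.6 + 80.3 + 88.2 + 69.1 + 79.4 + 54.1 + 58.2) / 10 = 783.8000 / 10 = 78.3800
UCL = X̄̄ + A₂·R̄ = 1779.5000 + 0.419 × 78.3800 = 1812.3412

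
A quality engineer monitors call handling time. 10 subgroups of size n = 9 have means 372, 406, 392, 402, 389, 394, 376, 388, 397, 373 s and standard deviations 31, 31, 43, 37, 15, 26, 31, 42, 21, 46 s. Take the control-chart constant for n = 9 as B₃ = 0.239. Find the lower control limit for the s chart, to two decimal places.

7.72

s̄ = (31 + 31 + 43 + 37 + 15 + 26 + 31 + 42 + 21 + 46) / 10 = 32.3000
LCL_s = B₃·s̄ = 0.239 × 32.3000 = 7.7197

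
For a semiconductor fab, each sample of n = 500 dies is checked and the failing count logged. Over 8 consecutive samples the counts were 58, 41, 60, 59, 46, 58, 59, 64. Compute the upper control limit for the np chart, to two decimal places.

p̄ = Σdᵢ / (k·n) = 445 / (8 × 500) = 0.11125
UCL = np̄ + 3·√(np̄(1−p̄)) = 55.6250 + 3 × √(55.6250×0.88875) = 55.6250 + 3 × 7.0311 = 76.7184

76.72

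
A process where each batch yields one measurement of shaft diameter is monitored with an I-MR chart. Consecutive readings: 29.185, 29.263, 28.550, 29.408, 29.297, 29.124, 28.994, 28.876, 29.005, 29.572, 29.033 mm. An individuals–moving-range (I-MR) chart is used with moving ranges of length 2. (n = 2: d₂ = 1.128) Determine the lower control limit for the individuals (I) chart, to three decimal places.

X̄ = (29.185 + 29.263 + 28.550 + 29.408 + 29.297 + 29.124 + 28.994 + 28.876 + 29.005 + 29.572 + 29.033) / 11 = 29.1188
Moving ranges: 0.078, 0.713, 0.858, 0.111, 0.173, 0.130, 0.118, 0.129, 0.567, 0.539; M̄R̄ = 3.4160 / 10 = 0.3416
LCL = X̄ − 3·M̄R̄/d₂ = 29.1188 − 3 × 0.3416 / 1.128 = 28.2103

28.210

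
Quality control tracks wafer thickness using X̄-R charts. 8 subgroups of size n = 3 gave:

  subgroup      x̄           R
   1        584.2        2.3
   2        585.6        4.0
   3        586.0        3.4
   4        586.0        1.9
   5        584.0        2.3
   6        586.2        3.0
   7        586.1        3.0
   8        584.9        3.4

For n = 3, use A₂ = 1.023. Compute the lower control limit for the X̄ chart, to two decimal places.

582.40

X̄̄ = (584.2 + 585.6 + 586.0 + 586.0 + 584.0 + 586.2 + 586.1 + 584.9) / 8 = 4683.0000 / 8 = 585.3750
R̄ = (2.3 + 4.0 + 3.4 + 1.9 + 2.3 + 3.0 + 3.0 + 3.4) / 8 = 23.3000 / 8 = 2.9125
LCL = X̄̄ − A₂·R̄ = 585.3750 − 1.023 × 2.9125 = 582.3955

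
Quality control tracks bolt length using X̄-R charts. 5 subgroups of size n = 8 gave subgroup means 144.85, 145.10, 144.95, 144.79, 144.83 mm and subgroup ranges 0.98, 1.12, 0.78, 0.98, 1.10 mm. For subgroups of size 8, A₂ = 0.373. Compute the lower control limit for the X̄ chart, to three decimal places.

144.534

X̄̄ = (144.85 + 145.10 + 144.95 + 144.79 + 144.83) / 5 = 724.5200 / 5 = 144.9040
R̄ = (0.98 + 1.12 + 0.78 + 0.98 + 1.10) / 5 = 4.9600 / 5 = 0.9920
LCL = X̄̄ − A₂·R̄ = 144.9040 − 0.373 × 0.9920 = 144.5340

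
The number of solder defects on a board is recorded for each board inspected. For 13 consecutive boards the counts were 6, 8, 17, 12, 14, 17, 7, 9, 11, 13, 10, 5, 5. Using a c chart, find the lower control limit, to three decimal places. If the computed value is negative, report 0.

0.676

c̄ = (6 + 8 + 17 + 12 + 14 + 17 + 7 + 9 + 11 + 13 + 10 + 5 + 5) / 13 = 134 / 13 = 10.3077
LCL = c̄ − 3√c̄ = 10.3077 − 3 × 3.2106 = 0.6760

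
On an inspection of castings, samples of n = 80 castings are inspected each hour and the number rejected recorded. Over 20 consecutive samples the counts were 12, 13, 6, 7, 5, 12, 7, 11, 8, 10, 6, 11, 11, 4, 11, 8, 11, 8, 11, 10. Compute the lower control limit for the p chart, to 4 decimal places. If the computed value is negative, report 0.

0.0073

p̄ = Σdᵢ / (k·n) = 182 / (20 × 80) = 0.11375
LCL = p̄ − 3·√(p̄(1−p̄)/n) = 0.11375 − 3 × 0.03550 = 0.00725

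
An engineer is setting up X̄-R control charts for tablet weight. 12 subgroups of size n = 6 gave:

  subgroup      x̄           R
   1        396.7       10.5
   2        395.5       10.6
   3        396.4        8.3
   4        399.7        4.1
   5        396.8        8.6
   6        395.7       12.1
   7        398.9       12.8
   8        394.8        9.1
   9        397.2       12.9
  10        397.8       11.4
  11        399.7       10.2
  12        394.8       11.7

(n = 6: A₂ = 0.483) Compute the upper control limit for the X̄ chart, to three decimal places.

401.923

X̄̄ = (396.7 + 395.5 + 396.4 + 399.7 + 396.8 + 395.7 + 398.9 + 394.8 + 397.2 + 397.8 + 399.7 + 394.8) / 12 = 4764.0000 / 12 = 397.0000
R̄ = (10.5 + 10.6 + 8.3 + 4.1 + 8.6 + 12.1 + 12.8 + 9.1 + 12.9 + 11.4 + 10.2 + 11.7) / 12 = 122.3000 / 12 = 10.1917
UCL = X̄̄ + A₂·R̄ = 397.0000 + 0.483 × 10.1917 = 401.9226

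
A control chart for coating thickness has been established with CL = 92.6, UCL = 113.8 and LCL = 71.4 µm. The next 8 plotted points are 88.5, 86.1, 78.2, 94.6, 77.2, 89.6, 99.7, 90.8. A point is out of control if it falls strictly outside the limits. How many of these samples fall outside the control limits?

All 8 points lie within [71.4, 113.8].

0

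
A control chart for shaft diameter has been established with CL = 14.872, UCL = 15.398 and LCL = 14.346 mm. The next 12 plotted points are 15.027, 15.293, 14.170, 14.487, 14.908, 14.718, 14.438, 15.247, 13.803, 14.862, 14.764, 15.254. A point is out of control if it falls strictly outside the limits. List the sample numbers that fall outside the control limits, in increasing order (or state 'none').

3, 9

Compare each point to [14.346, 15.398]: sample 3 = 14.170 < LCL; sample 9 = 13.803 < LCL.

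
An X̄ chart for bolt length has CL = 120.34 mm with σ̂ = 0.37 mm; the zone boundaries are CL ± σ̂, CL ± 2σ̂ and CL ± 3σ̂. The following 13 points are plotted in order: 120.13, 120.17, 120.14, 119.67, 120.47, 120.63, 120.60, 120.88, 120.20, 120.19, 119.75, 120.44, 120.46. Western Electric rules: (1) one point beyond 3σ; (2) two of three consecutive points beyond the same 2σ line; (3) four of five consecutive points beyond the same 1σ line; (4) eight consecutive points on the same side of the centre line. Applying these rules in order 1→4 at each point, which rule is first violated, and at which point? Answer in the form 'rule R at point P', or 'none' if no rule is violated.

Zone of each point (C = within 1σ̂, B = 1σ̂–2σ̂, A = 2σ̂–3σ̂, * = beyond 3σ̂; sign = side of CL): 1:-C, 2:-C, 3:-C, 4:-B, 5:+C, 6:+C, 7:+C, 8:+B, 9:-C, 10:-C, 11:-B, 12:+C, 13:+C
No rule fires across all 13 points.

none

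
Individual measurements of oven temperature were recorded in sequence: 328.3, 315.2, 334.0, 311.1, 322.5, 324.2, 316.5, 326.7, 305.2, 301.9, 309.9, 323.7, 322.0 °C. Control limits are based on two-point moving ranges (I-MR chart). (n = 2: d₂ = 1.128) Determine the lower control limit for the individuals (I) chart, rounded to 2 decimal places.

288.83

X̄ = (328.3 + 315.2 + 334.0 + 311.1 + 322.5 + 324.2 + 316.5 + 326.7 + 305.2 + 301.9 + 309.9 + 323.7 + 322.0) / 13 = 318.5538
Moving ranges: 13.1, 18.8, 22.9, 11.4, 1.7, 7.7, 10.2, 21.5, 3.3, 8.0, 13.8, 1.7; M̄R̄ = 134.1000 / 12 = 11.1750
LCL = X̄ − 3·M̄R̄/d₂ = 318.5538 − 3 × 11.1750 / 1.128 = 288.8331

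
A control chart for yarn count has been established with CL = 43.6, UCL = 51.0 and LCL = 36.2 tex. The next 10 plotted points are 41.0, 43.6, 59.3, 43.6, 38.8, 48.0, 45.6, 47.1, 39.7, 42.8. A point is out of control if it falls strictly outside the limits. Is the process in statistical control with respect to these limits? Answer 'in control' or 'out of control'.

Compare each point to [36.2, 51.0]: sample 3 = 59.3 > UCL.

out of control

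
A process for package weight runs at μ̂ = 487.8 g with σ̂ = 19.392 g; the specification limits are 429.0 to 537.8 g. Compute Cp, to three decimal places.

Cp = (USL − LSL) / (6σ̂) = (537.8 − 429.0) / (6 × 19.392) = 108.8000 / 116.3520 = 0.9351

0.935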